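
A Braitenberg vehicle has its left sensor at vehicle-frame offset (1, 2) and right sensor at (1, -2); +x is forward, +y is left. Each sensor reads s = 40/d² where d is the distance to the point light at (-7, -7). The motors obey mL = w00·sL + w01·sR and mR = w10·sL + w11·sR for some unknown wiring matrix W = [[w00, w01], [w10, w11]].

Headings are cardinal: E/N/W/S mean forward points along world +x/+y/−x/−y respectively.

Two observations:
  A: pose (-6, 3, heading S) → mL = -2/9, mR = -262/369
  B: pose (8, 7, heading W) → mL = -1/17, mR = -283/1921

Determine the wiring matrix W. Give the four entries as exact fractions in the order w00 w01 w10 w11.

obs A: pose=(-6,3,S) → sL=4/9, sR=20/41, mL=-2/9, mR=-262/369
obs B: pose=(8,7,W) → sL=2/17, sR=10/113, mL=-1/17, mR=-283/1921
sensor matrix S = [[4/9, 20/41], [2/17, 10/113]]; det S = -12800/708849
solve [mL_A; mL_B] = S·[w00; w01] and [mR_A; mR_B] = S·[w10; w11]:
  w00 = -1/2, w01 = 0, w10 = -1/2, w11 = -1

-1/2 0 -1/2 -1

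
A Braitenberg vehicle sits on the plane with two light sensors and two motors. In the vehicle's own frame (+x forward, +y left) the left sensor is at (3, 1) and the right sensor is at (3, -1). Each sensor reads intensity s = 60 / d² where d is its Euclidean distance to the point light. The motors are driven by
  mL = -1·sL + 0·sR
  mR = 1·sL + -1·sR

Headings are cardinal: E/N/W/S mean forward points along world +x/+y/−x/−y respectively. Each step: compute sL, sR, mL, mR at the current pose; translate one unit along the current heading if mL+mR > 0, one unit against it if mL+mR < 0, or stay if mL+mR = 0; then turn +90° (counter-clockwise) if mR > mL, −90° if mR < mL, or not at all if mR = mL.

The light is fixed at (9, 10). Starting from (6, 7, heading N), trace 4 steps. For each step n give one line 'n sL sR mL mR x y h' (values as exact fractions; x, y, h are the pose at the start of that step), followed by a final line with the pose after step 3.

0 15/4 15 -15/4 -45/4 6 7 N
1 20/3 12/5 -20/3 64/15 6 6 E
2 30/13 6 -30/13 -48/13 5 6 N
3 60/17 60/37 -60/17 1200/629 5 5 E
final 4 5 N

n=0: pose=(6,7,N); sL=15/4, sR=15; mL=-15/4, mR=-45/4; mL+mR=-15 → advance -1; mR−mL=-15/2 → turn -1·90°
n=1: pose=(6,6,E); sL=20/3, sR=12/5; mL=-20/3, mR=64/15; mL+mR=-12/5 → advance -1; mR−mL=164/15 → turn +1·90°
n=2: pose=(5,6,N); sL=30/13, sR=6; mL=-30/13, mR=-48/13; mL+mR=-6 → advance -1; mR−mL=-18/13 → turn -1·90°
n=3: pose=(5,5,E); sL=60/17, sR=60/37; mL=-60/17, mR=1200/629; mL+mR=-60/37 → advance -1; mR−mL=3420/629 → turn +1·90°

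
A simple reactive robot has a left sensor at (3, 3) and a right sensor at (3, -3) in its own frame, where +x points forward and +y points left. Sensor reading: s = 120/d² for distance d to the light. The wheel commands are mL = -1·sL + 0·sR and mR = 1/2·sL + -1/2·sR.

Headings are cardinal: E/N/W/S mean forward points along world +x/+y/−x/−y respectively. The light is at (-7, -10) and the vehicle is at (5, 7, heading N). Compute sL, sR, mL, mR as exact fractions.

120/481 24/125 -120/481 1728/60125

left sensor world pos  = (2, 10); dL² = 481
right sensor world pos = (8, 10); dR² = 625
sL = 120/481 = 120/481
sR = 120/625 = 24/125
mL = -1·sL + 0·sR = -120/481
mR = 1/2·sL + -1/2·sR = 1728/60125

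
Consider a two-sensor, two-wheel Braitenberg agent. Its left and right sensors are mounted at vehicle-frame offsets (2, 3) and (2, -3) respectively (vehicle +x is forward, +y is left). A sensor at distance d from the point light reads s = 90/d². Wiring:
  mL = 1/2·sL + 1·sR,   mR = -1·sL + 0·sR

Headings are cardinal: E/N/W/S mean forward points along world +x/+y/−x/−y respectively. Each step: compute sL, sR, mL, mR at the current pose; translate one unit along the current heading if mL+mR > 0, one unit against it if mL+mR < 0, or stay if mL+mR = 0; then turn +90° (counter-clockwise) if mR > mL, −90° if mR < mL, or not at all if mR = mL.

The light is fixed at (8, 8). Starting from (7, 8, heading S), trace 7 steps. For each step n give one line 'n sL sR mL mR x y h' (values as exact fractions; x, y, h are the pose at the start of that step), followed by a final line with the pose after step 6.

0 45/4 9/2 81/8 -45/4 7 8 S
1 90/13 18/5 459/65 -90/13 7 9 W
2 45/17 9 351/34 -45/17 6 9 N
3 18/5 90 459/5 -18/5 6 10 E
4 45/2 45/8 135/8 -45/2 7 10 S
5 10 2 7 -10 7 11 W
6 45/17 45/17 135/34 -45/17 8 11 N
final 8 12 E

n=0: pose=(7,8,S); sL=45/4, sR=9/2; mL=81/8, mR=-45/4; mL+mR=-9/8 → advance -1; mR−mL=-171/8 → turn -1·90°
n=1: pose=(7,9,W); sL=90/13, sR=18/5; mL=459/65, mR=-90/13; mL+mR=9/65 → advance +1; mR−mL=-909/65 → turn -1·90°
n=2: pose=(6,9,N); sL=45/17, sR=9; mL=351/34, mR=-45/17; mL+mR=261/34 → advance +1; mR−mL=-441/34 → turn -1·90°
n=3: pose=(6,10,E); sL=18/5, sR=90; mL=459/5, mR=-18/5; mL+mR=441/5 → advance +1; mR−mL=-477/5 → turn -1·90°
n=4: pose=(7,10,S); sL=45/2, sR=45/8; mL=135/8, mR=-45/2; mL+mR=-45/8 → advance -1; mR−mL=-315/8 → turn -1·90°
n=5: pose=(7,11,W); sL=10, sR=2; mL=7, mR=-10; mL+mR=-3 → advance -1; mR−mL=-17 → turn -1·90°
n=6: pose=(8,11,N); sL=45/17, sR=45/17; mL=135/34, mR=-45/17; mL+mR=45/34 → advance +1; mR−mL=-225/34 → turn -1·90°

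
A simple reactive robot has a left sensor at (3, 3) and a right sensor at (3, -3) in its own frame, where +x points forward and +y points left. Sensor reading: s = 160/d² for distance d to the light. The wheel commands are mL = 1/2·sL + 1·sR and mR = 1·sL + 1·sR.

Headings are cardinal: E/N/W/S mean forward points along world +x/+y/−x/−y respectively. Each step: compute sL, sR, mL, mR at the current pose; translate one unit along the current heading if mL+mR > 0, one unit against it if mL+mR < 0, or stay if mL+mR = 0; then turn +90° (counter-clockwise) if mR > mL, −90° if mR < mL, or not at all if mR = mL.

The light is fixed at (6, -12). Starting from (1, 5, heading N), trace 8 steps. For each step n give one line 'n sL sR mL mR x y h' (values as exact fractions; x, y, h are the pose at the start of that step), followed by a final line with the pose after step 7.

0 10/29 40/101 1665/2929 2170/2929 1 5 N
1 160/289 32/101 17328/29189 25408/29189 1 6 W
2 80/117 80/153 1720/1989 800/663 0 6 S
3 160/409 32/41 16368/16769 19648/16769 0 5 E
4 10/29 40/101 1665/2929 2170/2929 1 5 N
5 160/289 32/101 17328/29189 25408/29189 1 6 W
6 80/117 80/153 1720/1989 800/663 0 6 S
7 160/409 32/41 16368/16769 19648/16769 0 5 E
final 1 5 N

n=0: pose=(1,5,N); sL=10/29, sR=40/101; mL=1665/2929, mR=2170/2929; mL+mR=3835/2929 → advance +1; mR−mL=5/29 → turn +1·90°
n=1: pose=(1,6,W); sL=160/289, sR=32/101; mL=17328/29189, mR=25408/29189; mL+mR=42736/29189 → advance +1; mR−mL=80/289 → turn +1·90°
n=2: pose=(0,6,S); sL=80/117, sR=80/153; mL=1720/1989, mR=800/663; mL+mR=4120/1989 → advance +1; mR−mL=40/117 → turn +1·90°
n=3: pose=(0,5,E); sL=160/409, sR=32/41; mL=16368/16769, mR=19648/16769; mL+mR=36016/16769 → advance +1; mR−mL=80/409 → turn +1·90°
n=4: pose=(1,5,N); sL=10/29, sR=40/101; mL=1665/2929, mR=2170/2929; mL+mR=3835/2929 → advance +1; mR−mL=5/29 → turn +1·90°
n=5: pose=(1,6,W); sL=160/289, sR=32/101; mL=17328/29189, mR=25408/29189; mL+mR=42736/29189 → advance +1; mR−mL=80/289 → turn +1·90°
n=6: pose=(0,6,S); sL=80/117, sR=80/153; mL=1720/1989, mR=800/663; mL+mR=4120/1989 → advance +1; mR−mL=40/117 → turn +1·90°
n=7: pose=(0,5,E); sL=160/409, sR=32/41; mL=16368/16769, mR=19648/16769; mL+mR=36016/16769 → advance +1; mR−mL=80/409 → turn +1·90°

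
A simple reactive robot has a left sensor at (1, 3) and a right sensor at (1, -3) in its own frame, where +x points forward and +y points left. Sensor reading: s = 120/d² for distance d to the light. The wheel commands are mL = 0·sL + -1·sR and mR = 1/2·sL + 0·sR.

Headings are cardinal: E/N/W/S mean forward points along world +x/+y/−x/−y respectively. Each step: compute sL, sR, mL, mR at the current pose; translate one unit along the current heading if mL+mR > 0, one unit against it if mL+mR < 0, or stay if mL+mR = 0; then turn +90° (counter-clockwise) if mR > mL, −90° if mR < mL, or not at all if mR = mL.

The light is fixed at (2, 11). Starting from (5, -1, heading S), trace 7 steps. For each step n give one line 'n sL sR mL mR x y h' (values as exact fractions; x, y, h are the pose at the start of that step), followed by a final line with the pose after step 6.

0 24/41 120/169 -120/169 12/41 5 -1 S
1 3/2 30/53 -30/53 3/4 5 0 E
2 120/101 120/149 -120/149 60/101 6 0 N
3 20/39 4/3 -4/3 10/39 6 -1 W
4 120/233 120/173 -120/173 60/233 7 -1 S
5 6/5 15/29 -15/29 3/5 7 0 E
6 120/109 120/181 -120/181 60/109 8 0 N
final 8 -1 W

n=0: pose=(5,-1,S); sL=24/41, sR=120/169; mL=-120/169, mR=12/41; mL+mR=-2892/6929 → advance -1; mR−mL=6948/6929 → turn +1·90°
n=1: pose=(5,0,E); sL=3/2, sR=30/53; mL=-30/53, mR=3/4; mL+mR=39/212 → advance +1; mR−mL=279/212 → turn +1·90°
n=2: pose=(6,0,N); sL=120/101, sR=120/149; mL=-120/149, mR=60/101; mL+mR=-3180/15049 → advance -1; mR−mL=21060/15049 → turn +1·90°
n=3: pose=(6,-1,W); sL=20/39, sR=4/3; mL=-4/3, mR=10/39; mL+mR=-14/13 → advance -1; mR−mL=62/39 → turn +1·90°
n=4: pose=(7,-1,S); sL=120/233, sR=120/173; mL=-120/173, mR=60/233; mL+mR=-17580/40309 → advance -1; mR−mL=38340/40309 → turn +1·90°
n=5: pose=(7,0,E); sL=6/5, sR=15/29; mL=-15/29, mR=3/5; mL+mR=12/145 → advance +1; mR−mL=162/145 → turn +1·90°
n=6: pose=(8,0,N); sL=120/109, sR=120/181; mL=-120/181, mR=60/109; mL+mR=-2220/19729 → advance -1; mR−mL=23940/19729 → turn +1·90°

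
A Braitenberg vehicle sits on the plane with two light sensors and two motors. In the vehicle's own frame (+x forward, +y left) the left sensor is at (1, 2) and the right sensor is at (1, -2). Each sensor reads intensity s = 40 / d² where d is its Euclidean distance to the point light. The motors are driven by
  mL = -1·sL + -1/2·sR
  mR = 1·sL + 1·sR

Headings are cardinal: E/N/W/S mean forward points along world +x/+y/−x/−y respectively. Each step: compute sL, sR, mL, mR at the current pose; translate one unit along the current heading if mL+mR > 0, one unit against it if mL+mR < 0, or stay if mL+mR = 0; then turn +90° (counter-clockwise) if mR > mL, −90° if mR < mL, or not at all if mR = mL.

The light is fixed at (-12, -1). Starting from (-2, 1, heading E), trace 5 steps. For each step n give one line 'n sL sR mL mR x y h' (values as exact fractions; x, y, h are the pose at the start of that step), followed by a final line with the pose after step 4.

n=0: pose=(-2,1,E); sL=40/137, sR=40/121; mL=-7580/16577, mR=10320/16577; mL+mR=20/121 → advance +1; mR−mL=17900/16577 → turn +1·90°
n=1: pose=(-1,1,N); sL=4/9, sR=20/89; mL=-446/801, mR=536/801; mL+mR=10/89 → advance +1; mR−mL=982/801 → turn +1·90°
n=2: pose=(-1,2,W); sL=40/101, sR=8/25; mL=-1404/2525, mR=1808/2525; mL+mR=4/25 → advance +1; mR−mL=3212/2525 → turn +1·90°
n=3: pose=(-2,2,S); sL=10/37, sR=10/17; mL=-355/629, mR=540/629; mL+mR=5/17 → advance +1; mR−mL=895/629 → turn +1·90°
n=4: pose=(-2,1,E); sL=40/137, sR=40/121; mL=-7580/16577, mR=10320/16577; mL+mR=20/121 → advance +1; mR−mL=17900/16577 → turn +1·90°

0 40/137 40/121 -7580/16577 10320/16577 -2 1 E
1 4/9 20/89 -446/801 536/801 -1 1 N
2 40/101 8/25 -1404/2525 1808/2525 -1 2 W
3 10/37 10/17 -355/629 540/629 -2 2 S
4 40/137 40/121 -7580/16577 10320/16577 -2 1 E
final -1 1 N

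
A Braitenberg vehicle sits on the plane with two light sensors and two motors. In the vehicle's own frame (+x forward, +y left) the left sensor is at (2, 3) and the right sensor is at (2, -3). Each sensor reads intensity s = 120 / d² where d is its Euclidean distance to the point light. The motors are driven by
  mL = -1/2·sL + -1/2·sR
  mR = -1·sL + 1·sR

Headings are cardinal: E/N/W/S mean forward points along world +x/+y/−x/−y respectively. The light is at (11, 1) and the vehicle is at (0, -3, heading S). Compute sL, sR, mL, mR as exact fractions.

left sensor world pos  = (3, -5); dL² = 100
right sensor world pos = (-3, -5); dR² = 232
sL = 120/100 = 6/5
sR = 120/232 = 15/29
mL = -1/2·sL + -1/2·sR = -249/290
mR = -1·sL + 1·sR = -99/145

6/5 15/29 -249/290 -99/145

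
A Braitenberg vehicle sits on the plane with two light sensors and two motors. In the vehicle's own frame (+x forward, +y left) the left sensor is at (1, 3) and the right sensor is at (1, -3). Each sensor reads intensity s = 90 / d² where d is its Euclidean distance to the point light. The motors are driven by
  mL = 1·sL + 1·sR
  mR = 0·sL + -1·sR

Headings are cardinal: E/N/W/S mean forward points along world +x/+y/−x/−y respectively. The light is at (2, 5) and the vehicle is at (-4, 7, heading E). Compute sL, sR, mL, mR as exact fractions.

left sensor world pos  = (-3, 10); dL² = 50
right sensor world pos = (-3, 4); dR² = 26
sL = 90/50 = 9/5
sR = 90/26 = 45/13
mL = 1·sL + 1·sR = 342/65
mR = 0·sL + -1·sR = -45/13

9/5 45/13 342/65 -45/13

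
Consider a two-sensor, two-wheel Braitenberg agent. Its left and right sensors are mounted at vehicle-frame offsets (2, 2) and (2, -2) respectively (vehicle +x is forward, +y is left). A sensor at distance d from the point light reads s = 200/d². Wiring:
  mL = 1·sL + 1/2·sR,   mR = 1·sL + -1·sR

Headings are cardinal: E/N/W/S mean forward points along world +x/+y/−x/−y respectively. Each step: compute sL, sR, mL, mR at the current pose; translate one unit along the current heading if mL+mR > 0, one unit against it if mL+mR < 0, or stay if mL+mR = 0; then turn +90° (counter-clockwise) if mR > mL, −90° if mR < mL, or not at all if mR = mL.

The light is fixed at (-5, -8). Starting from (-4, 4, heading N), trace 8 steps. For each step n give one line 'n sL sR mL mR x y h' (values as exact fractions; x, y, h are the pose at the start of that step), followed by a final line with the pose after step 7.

n=0: pose=(-4,4,N); sL=200/197, sR=40/41; mL=12140/8077, mR=320/8077; mL+mR=12460/8077 → advance +1; mR−mL=-60/41 → turn -1·90°
n=1: pose=(-4,5,E); sL=100/117, sR=20/13; mL=190/117, mR=-80/117; mL+mR=110/117 → advance +1; mR−mL=-30/13 → turn -1·90°
n=2: pose=(-3,5,S); sL=200/137, sR=200/121; mL=37900/16577, mR=-3200/16577; mL+mR=34700/16577 → advance +1; mR−mL=-300/121 → turn -1·90°
n=3: pose=(-3,4,W); sL=2, sR=50/49; mL=123/49, mR=48/49; mL+mR=171/49 → advance +1; mR−mL=-75/49 → turn -1·90°
n=4: pose=(-4,4,N); sL=200/197, sR=40/41; mL=12140/8077, mR=320/8077; mL+mR=12460/8077 → advance +1; mR−mL=-60/41 → turn -1·90°
n=5: pose=(-4,5,E); sL=100/117, sR=20/13; mL=190/117, mR=-80/117; mL+mR=110/117 → advance +1; mR−mL=-30/13 → turn -1·90°
n=6: pose=(-3,5,S); sL=200/137, sR=200/121; mL=37900/16577, mR=-3200/16577; mL+mR=34700/16577 → advance +1; mR−mL=-300/121 → turn -1·90°
n=7: pose=(-3,4,W); sL=2, sR=50/49; mL=123/49, mR=48/49; mL+mR=171/49 → advance +1; mR−mL=-75/49 → turn -1·90°

0 200/197 40/41 12140/8077 320/8077 -4 4 N
1 100/117 20/13 190/117 -80/117 -4 5 E
2 200/137 200/121 37900/16577 -3200/16577 -3 5 S
3 2 50/49 123/49 48/49 -3 4 W
4 200/197 40/41 12140/8077 320/8077 -4 4 N
5 100/117 20/13 190/117 -80/117 -4 5 E
6 200/137 200/121 37900/16577 -3200/16577 -3 5 S
7 2 50/49 123/49 48/49 -3 4 W
final -4 4 N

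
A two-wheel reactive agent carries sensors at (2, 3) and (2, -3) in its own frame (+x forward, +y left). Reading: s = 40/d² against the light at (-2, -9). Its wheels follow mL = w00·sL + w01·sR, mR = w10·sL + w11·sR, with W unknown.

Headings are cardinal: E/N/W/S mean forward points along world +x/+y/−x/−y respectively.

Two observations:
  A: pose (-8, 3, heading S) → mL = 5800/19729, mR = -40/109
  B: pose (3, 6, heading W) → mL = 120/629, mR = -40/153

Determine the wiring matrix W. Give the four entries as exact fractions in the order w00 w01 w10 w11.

1/2 1/2 -1 0

obs A: pose=(-8,3,S) → sL=40/109, sR=40/181, mL=5800/19729, mR=-40/109
obs B: pose=(3,6,W) → sL=40/153, sR=40/333, mL=120/629, mR=-40/153
sensor matrix S = [[40/109, 40/181], [40/153, 40/333]]; det S = -1529600/111685869
solve [mL_A; mL_B] = S·[w00; w01] and [mR_A; mR_B] = S·[w10; w11]:
  w00 = 1/2, w01 = 1/2, w10 = -1, w11 = 0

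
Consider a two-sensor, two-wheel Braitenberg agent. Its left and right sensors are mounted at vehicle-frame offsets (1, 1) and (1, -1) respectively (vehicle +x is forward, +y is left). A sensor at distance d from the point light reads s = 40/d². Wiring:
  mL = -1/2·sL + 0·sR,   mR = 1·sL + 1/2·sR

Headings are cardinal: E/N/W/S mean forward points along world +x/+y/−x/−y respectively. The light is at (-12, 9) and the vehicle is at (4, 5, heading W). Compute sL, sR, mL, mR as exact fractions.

4/25 20/117 -2/25 718/2925

left sensor world pos  = (3, 4); dL² = 250
right sensor world pos = (3, 6); dR² = 234
sL = 40/250 = 4/25
sR = 40/234 = 20/117
mL = -1/2·sL + 0·sR = -2/25
mR = 1·sL + 1/2·sR = 718/2925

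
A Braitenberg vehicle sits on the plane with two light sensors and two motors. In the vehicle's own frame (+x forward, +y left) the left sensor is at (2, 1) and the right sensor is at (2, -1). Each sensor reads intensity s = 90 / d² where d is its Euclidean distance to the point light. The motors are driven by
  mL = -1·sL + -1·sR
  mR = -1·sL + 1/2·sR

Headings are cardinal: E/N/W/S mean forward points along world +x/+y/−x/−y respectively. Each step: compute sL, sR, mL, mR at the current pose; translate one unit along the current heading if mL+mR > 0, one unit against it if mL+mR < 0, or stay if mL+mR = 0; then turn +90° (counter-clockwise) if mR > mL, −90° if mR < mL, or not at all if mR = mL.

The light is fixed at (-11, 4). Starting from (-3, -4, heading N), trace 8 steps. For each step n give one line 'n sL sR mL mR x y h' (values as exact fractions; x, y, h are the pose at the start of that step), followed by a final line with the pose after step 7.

0 18/17 10/13 -404/221 -149/221 -3 -4 N
1 45/68 9/10 -531/340 -18/85 -3 -5 W
2 90/221 18/37 -7308/8177 -1341/8177 -2 -5 S
3 9/17 45/101 -1674/1717 -1053/3434 -2 -4 E
4 18/17 10/13 -404/221 -149/221 -3 -4 N
5 45/68 9/10 -531/340 -18/85 -3 -5 W
6 90/221 18/37 -7308/8177 -1341/8177 -2 -5 S
7 9/17 45/101 -1674/1717 -1053/3434 -2 -4 E
final -3 -4 N

n=0: pose=(-3,-4,N); sL=18/17, sR=10/13; mL=-404/221, mR=-149/221; mL+mR=-553/221 → advance -1; mR−mL=15/13 → turn +1·90°
n=1: pose=(-3,-5,W); sL=45/68, sR=9/10; mL=-531/340, mR=-18/85; mL+mR=-603/340 → advance -1; mR−mL=27/20 → turn +1·90°
n=2: pose=(-2,-5,S); sL=90/221, sR=18/37; mL=-7308/8177, mR=-1341/8177; mL+mR=-8649/8177 → advance -1; mR−mL=27/37 → turn +1·90°
n=3: pose=(-2,-4,E); sL=9/17, sR=45/101; mL=-1674/1717, mR=-1053/3434; mL+mR=-4401/3434 → advance -1; mR−mL=135/202 → turn +1·90°
n=4: pose=(-3,-4,N); sL=18/17, sR=10/13; mL=-404/221, mR=-149/221; mL+mR=-553/221 → advance -1; mR−mL=15/13 → turn +1·90°
n=5: pose=(-3,-5,W); sL=45/68, sR=9/10; mL=-531/340, mR=-18/85; mL+mR=-603/340 → advance -1; mR−mL=27/20 → turn +1·90°
n=6: pose=(-2,-5,S); sL=90/221, sR=18/37; mL=-7308/8177, mR=-1341/8177; mL+mR=-8649/8177 → advance -1; mR−mL=27/37 → turn +1·90°
n=7: pose=(-2,-4,E); sL=9/17, sR=45/101; mL=-1674/1717, mR=-1053/3434; mL+mR=-4401/3434 → advance -1; mR−mL=135/202 → turn +1·90°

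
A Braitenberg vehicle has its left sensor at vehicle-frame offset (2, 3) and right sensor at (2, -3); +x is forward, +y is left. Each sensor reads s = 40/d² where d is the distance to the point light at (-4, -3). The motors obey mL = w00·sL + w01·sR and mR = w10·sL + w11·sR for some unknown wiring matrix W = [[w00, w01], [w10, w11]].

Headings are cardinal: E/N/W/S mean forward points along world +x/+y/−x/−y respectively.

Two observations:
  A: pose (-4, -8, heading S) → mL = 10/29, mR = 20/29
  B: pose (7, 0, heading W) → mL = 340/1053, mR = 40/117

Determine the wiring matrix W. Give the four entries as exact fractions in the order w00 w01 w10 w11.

1 -1/2 0 1

obs A: pose=(-4,-8,S) → sL=20/29, sR=20/29, mL=10/29, mR=20/29
obs B: pose=(7,0,W) → sL=40/81, sR=40/117, mL=340/1053, mR=40/117
sensor matrix S = [[20/29, 20/29], [40/81, 40/117]]; det S = -3200/30537
solve [mL_A; mL_B] = S·[w00; w01] and [mR_A; mR_B] = S·[w10; w11]:
  w00 = 1, w01 = -1/2, w10 = 0, w11 = 1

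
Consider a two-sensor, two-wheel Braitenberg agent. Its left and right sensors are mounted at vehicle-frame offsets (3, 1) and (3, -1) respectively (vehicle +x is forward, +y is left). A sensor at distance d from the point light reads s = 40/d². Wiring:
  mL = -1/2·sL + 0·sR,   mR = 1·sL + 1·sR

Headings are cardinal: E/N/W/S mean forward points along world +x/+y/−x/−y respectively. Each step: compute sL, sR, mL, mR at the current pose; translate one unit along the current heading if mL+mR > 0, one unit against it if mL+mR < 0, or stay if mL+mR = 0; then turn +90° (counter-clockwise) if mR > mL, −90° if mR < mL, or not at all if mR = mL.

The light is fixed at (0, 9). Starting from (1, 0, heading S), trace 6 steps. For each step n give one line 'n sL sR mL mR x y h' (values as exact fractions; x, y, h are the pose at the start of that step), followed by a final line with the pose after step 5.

0 10/37 5/18 -5/37 365/666 1 0 S
1 40/97 40/137 -20/97 9360/13289 1 -1 E
2 4/5 20/29 -2/5 216/145 2 -1 N
3 40/101 8/13 -20/101 1328/1313 2 0 W
4 10/37 5/18 -5/37 365/666 1 0 S
5 40/97 40/137 -20/97 9360/13289 1 -1 E
final 2 -1 N

n=0: pose=(1,0,S); sL=10/37, sR=5/18; mL=-5/37, mR=365/666; mL+mR=275/666 → advance +1; mR−mL=455/666 → turn +1·90°
n=1: pose=(1,-1,E); sL=40/97, sR=40/137; mL=-20/97, mR=9360/13289; mL+mR=6620/13289 → advance +1; mR−mL=12100/13289 → turn +1·90°
n=2: pose=(2,-1,N); sL=4/5, sR=20/29; mL=-2/5, mR=216/145; mL+mR=158/145 → advance +1; mR−mL=274/145 → turn +1·90°
n=3: pose=(2,0,W); sL=40/101, sR=8/13; mL=-20/101, mR=1328/1313; mL+mR=1068/1313 → advance +1; mR−mL=1588/1313 → turn +1·90°
n=4: pose=(1,0,S); sL=10/37, sR=5/18; mL=-5/37, mR=365/666; mL+mR=275/666 → advance +1; mR−mL=455/666 → turn +1·90°
n=5: pose=(1,-1,E); sL=40/97, sR=40/137; mL=-20/97, mR=9360/13289; mL+mR=6620/13289 → advance +1; mR−mL=12100/13289 → turn +1·90°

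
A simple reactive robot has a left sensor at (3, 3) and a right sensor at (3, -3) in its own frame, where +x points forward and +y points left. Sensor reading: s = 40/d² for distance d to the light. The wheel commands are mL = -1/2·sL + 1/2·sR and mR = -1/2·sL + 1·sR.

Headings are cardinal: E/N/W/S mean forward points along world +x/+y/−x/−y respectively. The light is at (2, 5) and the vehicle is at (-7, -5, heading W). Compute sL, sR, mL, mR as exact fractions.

40/313 40/193 2400/60409 8660/60409

left sensor world pos  = (-10, -8); dL² = 313
right sensor world pos = (-10, -2); dR² = 193
sL = 40/313 = 40/313
sR = 40/193 = 40/193
mL = -1/2·sL + 1/2·sR = 2400/60409
mR = -1/2·sL + 1·sR = 8660/60409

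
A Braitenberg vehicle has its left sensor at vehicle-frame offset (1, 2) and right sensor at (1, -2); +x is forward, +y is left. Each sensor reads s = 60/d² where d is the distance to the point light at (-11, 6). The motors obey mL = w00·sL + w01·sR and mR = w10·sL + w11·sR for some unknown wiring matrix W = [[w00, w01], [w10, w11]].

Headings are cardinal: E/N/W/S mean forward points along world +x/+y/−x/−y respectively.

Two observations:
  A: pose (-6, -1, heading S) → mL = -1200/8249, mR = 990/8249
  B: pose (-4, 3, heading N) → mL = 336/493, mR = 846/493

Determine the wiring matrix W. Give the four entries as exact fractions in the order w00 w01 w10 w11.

obs A: pose=(-6,-1,S) → sL=60/113, sR=60/73, mL=-1200/8249, mR=990/8249
obs B: pose=(-4,3,N) → sL=60/29, sR=12/17, mL=336/493, mR=846/493
sensor matrix S = [[60/113, 60/73], [60/29, 12/17]]; det S = -5391360/4066757
solve [mL_A; mL_B] = S·[w00; w01] and [mR_A; mR_B] = S·[w10; w11]:
  w00 = 1/2, w01 = -1/2, w10 = 1, w11 = -1/2

1/2 -1/2 1 -1/2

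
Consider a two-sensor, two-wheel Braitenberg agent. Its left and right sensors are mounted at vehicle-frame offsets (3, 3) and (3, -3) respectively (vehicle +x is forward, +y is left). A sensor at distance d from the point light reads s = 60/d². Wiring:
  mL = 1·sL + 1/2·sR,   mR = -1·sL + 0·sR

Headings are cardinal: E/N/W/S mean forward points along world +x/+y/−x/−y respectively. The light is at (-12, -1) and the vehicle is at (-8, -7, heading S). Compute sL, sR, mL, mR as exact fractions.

6/13 30/41 441/533 -6/13

left sensor world pos  = (-5, -10); dL² = 130
right sensor world pos = (-11, -10); dR² = 82
sL = 60/130 = 6/13
sR = 60/82 = 30/41
mL = 1·sL + 1/2·sR = 441/533
mR = -1·sL + 0·sR = -6/13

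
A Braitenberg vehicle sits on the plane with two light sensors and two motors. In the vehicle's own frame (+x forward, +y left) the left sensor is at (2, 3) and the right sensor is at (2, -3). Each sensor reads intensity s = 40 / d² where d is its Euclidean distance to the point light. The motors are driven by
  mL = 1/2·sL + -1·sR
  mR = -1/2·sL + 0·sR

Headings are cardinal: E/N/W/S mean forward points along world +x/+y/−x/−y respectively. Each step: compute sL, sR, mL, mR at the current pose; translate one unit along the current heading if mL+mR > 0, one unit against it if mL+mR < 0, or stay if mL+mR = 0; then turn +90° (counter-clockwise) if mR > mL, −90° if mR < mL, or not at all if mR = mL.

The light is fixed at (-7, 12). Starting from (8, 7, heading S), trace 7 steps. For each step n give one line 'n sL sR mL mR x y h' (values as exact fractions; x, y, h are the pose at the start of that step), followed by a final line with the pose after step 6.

n=0: pose=(8,7,S); sL=40/373, sR=40/193; mL=-11060/71989, mR=-20/373; mL+mR=-40/193 → advance -1; mR−mL=7200/71989 → turn +1·90°
n=1: pose=(8,8,E); sL=4/29, sR=20/169; mL=-242/4901, mR=-2/29; mL+mR=-20/169 → advance -1; mR−mL=-96/4901 → turn -1·90°
n=2: pose=(7,8,S); sL=8/65, sR=40/157; mL=-1972/10205, mR=-4/65; mL+mR=-40/157 → advance -1; mR−mL=1344/10205 → turn +1·90°
n=3: pose=(7,9,E); sL=5/32, sR=10/73; mL=-275/4672, mR=-5/64; mL+mR=-10/73 → advance -1; mR−mL=-45/2336 → turn -1·90°
n=4: pose=(6,9,S); sL=40/281, sR=8/25; mL=-1748/7025, mR=-20/281; mL+mR=-8/25 → advance -1; mR−mL=1248/7025 → turn +1·90°
n=5: pose=(6,10,E); sL=20/113, sR=4/25; mL=-202/2825, mR=-10/113; mL+mR=-4/25 → advance -1; mR−mL=-48/2825 → turn -1·90°
n=6: pose=(5,10,S); sL=40/241, sR=40/97; mL=-7700/23377, mR=-20/241; mL+mR=-40/97 → advance -1; mR−mL=5760/23377 → turn +1·90°

0 40/373 40/193 -11060/71989 -20/373 8 7 S
1 4/29 20/169 -242/4901 -2/29 8 8 E
2 8/65 40/157 -1972/10205 -4/65 7 8 S
3 5/32 10/73 -275/4672 -5/64 7 9 E
4 40/281 8/25 -1748/7025 -20/281 6 9 S
5 20/113 4/25 -202/2825 -10/113 6 10 E
6 40/241 40/97 -7700/23377 -20/241 5 10 S
final 5 11 E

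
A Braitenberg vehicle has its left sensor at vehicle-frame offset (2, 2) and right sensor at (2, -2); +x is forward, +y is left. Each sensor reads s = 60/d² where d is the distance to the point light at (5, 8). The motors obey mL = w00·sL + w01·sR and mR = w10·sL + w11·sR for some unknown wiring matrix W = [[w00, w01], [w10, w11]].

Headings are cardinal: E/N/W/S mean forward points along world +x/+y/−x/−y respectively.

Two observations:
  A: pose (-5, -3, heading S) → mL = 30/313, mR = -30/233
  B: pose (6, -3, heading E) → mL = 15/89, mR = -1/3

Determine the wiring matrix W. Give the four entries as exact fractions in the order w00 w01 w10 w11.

0 1/2 -1/2 0

obs A: pose=(-5,-3,S) → sL=60/233, sR=60/313, mL=30/313, mR=-30/233
obs B: pose=(6,-3,E) → sL=2/3, sR=30/89, mL=15/89, mR=-1/3
sensor matrix S = [[60/233, 60/313], [2/3, 30/89]]; det S = -266080/6490681
solve [mL_A; mL_B] = S·[w00; w01] and [mR_A; mR_B] = S·[w10; w11]:
  w00 = 0, w01 = 1/2, w10 = -1/2, w11 = 0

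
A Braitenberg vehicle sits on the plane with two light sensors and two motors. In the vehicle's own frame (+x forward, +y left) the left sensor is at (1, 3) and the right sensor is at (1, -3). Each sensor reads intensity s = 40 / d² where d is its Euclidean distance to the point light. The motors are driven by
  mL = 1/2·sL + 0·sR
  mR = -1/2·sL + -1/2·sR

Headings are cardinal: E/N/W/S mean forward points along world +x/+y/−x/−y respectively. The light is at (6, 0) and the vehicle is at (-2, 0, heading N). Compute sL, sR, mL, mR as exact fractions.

left sensor world pos  = (-5, 1); dL² = 122
right sensor world pos = (1, 1); dR² = 26
sL = 40/122 = 20/61
sR = 40/26 = 20/13
mL = 1/2·sL + 0·sR = 10/61
mR = -1/2·sL + -1/2·sR = -740/793

20/61 20/13 10/61 -740/793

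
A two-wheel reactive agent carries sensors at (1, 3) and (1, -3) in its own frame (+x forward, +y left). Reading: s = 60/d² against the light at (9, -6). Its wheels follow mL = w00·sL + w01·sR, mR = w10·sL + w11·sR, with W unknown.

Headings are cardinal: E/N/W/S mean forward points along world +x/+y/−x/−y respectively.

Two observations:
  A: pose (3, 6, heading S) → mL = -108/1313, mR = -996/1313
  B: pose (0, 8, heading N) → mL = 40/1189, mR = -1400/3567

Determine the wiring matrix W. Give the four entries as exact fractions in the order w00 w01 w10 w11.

-1/2 1/2 -1 -1

obs A: pose=(3,6,S) → sL=6/13, sR=30/101, mL=-108/1313, mR=-996/1313
obs B: pose=(0,8,N) → sL=20/123, sR=20/87, mL=40/1189, mR=-1400/3567
sensor matrix S = [[6/13, 30/101], [20/123, 20/87]]; det S = 90240/1561157
solve [mL_A; mL_B] = S·[w00; w01] and [mR_A; mR_B] = S·[w10; w11]:
  w00 = -1/2, w01 = 1/2, w10 = -1, w11 = -1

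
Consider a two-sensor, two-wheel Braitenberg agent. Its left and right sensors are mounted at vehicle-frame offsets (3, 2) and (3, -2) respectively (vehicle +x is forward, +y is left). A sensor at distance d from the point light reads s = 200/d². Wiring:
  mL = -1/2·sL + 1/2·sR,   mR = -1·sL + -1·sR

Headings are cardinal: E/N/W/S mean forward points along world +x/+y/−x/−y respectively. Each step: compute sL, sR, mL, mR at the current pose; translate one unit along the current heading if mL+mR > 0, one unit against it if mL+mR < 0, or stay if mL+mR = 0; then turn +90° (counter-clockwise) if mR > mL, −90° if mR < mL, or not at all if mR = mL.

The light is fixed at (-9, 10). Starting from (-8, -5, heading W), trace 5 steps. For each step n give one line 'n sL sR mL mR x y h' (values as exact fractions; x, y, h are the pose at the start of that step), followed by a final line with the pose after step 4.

0 200/293 200/173 12000/50689 -93200/50689 -8 -5 W
1 25/18 5/4 -5/72 -95/36 -7 -5 N
2 200/221 200/349 -12800/77129 -114000/77129 -7 -6 E
3 20/37 100/181 40/6697 -7320/6697 -8 -6 S
4 200/293 200/173 12000/50689 -93200/50689 -8 -5 W
final -7 -5 N

n=0: pose=(-8,-5,W); sL=200/293, sR=200/173; mL=12000/50689, mR=-93200/50689; mL+mR=-81200/50689 → advance -1; mR−mL=-105200/50689 → turn -1·90°
n=1: pose=(-7,-5,N); sL=25/18, sR=5/4; mL=-5/72, mR=-95/36; mL+mR=-65/24 → advance -1; mR−mL=-185/72 → turn -1·90°
n=2: pose=(-7,-6,E); sL=200/221, sR=200/349; mL=-12800/77129, mR=-114000/77129; mL+mR=-126800/77129 → advance -1; mR−mL=-101200/77129 → turn -1·90°
n=3: pose=(-8,-6,S); sL=20/37, sR=100/181; mL=40/6697, mR=-7320/6697; mL+mR=-7280/6697 → advance -1; mR−mL=-7360/6697 → turn -1·90°
n=4: pose=(-8,-5,W); sL=200/293, sR=200/173; mL=12000/50689, mR=-93200/50689; mL+mR=-81200/50689 → advance -1; mR−mL=-105200/50689 → turn -1·90°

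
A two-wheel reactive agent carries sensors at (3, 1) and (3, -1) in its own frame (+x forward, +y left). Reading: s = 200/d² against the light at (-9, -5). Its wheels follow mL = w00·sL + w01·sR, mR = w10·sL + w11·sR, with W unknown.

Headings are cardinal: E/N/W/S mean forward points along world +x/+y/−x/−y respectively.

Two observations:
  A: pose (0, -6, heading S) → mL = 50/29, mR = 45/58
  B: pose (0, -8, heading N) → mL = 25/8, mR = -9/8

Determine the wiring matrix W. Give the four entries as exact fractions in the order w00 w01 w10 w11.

obs A: pose=(0,-6,S) → sL=50/29, sR=5/2, mL=50/29, mR=45/58
obs B: pose=(0,-8,N) → sL=25/8, sR=2, mL=25/8, mR=-9/8
sensor matrix S = [[50/29, 5/2], [25/8, 2]]; det S = -2025/464
solve [mL_A; mL_B] = S·[w00; w01] and [mR_A; mR_B] = S·[w10; w11]:
  w00 = 1, w01 = 0, w10 = -1, w11 = 1

1 0 -1 1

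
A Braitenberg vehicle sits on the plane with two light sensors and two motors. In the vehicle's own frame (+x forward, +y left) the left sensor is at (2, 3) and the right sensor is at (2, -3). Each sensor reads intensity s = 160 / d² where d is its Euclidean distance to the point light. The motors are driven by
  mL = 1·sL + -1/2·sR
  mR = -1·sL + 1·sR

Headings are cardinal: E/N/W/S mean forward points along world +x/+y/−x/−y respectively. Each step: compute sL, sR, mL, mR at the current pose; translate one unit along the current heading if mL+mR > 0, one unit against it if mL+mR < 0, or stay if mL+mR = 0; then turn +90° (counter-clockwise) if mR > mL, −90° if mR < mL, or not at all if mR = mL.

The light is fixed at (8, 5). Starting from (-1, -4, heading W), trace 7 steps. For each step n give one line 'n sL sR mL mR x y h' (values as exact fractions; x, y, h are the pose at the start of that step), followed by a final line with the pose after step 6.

0 32/53 160/157 784/8321 3456/8321 -1 -4 W
1 16/17 16/29 328/493 -192/493 -2 -4 S
2 160/313 160/193 5840/60409 19200/60409 -2 -5 W
3 10/13 8/17 118/221 -66/221 -3 -5 S
4 32/73 160/233 1616/17009 4224/17009 -3 -6 W
5 16/25 80/197 2152/4925 -1152/4925 -4 -6 S
6 160/421 160/277 10640/116617 23040/116617 -4 -7 W
final -5 -7 S

n=0: pose=(-1,-4,W); sL=32/53, sR=160/157; mL=784/8321, mR=3456/8321; mL+mR=80/157 → advance +1; mR−mL=2672/8321 → turn +1·90°
n=1: pose=(-2,-4,S); sL=16/17, sR=16/29; mL=328/493, mR=-192/493; mL+mR=8/29 → advance +1; mR−mL=-520/493 → turn -1·90°
n=2: pose=(-2,-5,W); sL=160/313, sR=160/193; mL=5840/60409, mR=19200/60409; mL+mR=80/193 → advance +1; mR−mL=13360/60409 → turn +1·90°
n=3: pose=(-3,-5,S); sL=10/13, sR=8/17; mL=118/221, mR=-66/221; mL+mR=4/17 → advance +1; mR−mL=-184/221 → turn -1·90°
n=4: pose=(-3,-6,W); sL=32/73, sR=160/233; mL=1616/17009, mR=4224/17009; mL+mR=80/233 → advance +1; mR−mL=2608/17009 → turn +1·90°
n=5: pose=(-4,-6,S); sL=16/25, sR=80/197; mL=2152/4925, mR=-1152/4925; mL+mR=40/197 → advance +1; mR−mL=-3304/4925 → turn -1·90°
n=6: pose=(-4,-7,W); sL=160/421, sR=160/277; mL=10640/116617, mR=23040/116617; mL+mR=80/277 → advance +1; mR−mL=12400/116617 → turn +1·90°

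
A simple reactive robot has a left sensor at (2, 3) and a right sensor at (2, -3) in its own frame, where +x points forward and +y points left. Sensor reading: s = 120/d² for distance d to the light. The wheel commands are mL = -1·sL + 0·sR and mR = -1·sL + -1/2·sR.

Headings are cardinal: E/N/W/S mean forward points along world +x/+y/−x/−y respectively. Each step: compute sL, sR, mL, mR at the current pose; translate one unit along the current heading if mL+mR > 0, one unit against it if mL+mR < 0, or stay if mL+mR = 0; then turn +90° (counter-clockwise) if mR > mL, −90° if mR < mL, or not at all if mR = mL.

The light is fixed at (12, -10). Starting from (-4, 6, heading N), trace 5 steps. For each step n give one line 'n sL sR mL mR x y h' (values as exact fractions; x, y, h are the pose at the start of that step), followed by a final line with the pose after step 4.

0 24/137 120/493 -24/137 -20052/67541 -4 6 N
1 3/13 6/17 -3/13 -90/221 -4 5 E
2 24/73 120/569 -24/73 -18036/41537 -5 5 S
3 12/53 60/361 -12/53 -5922/19133 -5 6 W
4 24/137 120/493 -24/137 -20052/67541 -4 6 N
final -4 5 E

n=0: pose=(-4,6,N); sL=24/137, sR=120/493; mL=-24/137, mR=-20052/67541; mL+mR=-31884/67541 → advance -1; mR−mL=-60/493 → turn -1·90°
n=1: pose=(-4,5,E); sL=3/13, sR=6/17; mL=-3/13, mR=-90/221; mL+mR=-141/221 → advance -1; mR−mL=-3/17 → turn -1·90°
n=2: pose=(-5,5,S); sL=24/73, sR=120/569; mL=-24/73, mR=-18036/41537; mL+mR=-31692/41537 → advance -1; mR−mL=-60/569 → turn -1·90°
n=3: pose=(-5,6,W); sL=12/53, sR=60/361; mL=-12/53, mR=-5922/19133; mL+mR=-10254/19133 → advance -1; mR−mL=-30/361 → turn -1·90°
n=4: pose=(-4,6,N); sL=24/137, sR=120/493; mL=-24/137, mR=-20052/67541; mL+mR=-31884/67541 → advance -1; mR−mL=-60/493 → turn -1·90°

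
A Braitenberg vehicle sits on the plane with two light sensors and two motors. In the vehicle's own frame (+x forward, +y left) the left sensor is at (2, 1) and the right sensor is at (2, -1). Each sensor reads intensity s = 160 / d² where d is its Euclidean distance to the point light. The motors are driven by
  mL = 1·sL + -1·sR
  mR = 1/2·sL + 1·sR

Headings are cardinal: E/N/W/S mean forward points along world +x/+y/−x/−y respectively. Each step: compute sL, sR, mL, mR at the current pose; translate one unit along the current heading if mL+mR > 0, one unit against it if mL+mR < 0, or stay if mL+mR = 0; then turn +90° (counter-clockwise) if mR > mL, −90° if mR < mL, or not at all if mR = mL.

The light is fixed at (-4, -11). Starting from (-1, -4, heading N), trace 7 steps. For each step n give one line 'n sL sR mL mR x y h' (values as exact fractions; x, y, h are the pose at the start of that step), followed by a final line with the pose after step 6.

n=0: pose=(-1,-4,N); sL=32/17, sR=160/97; mL=384/1649, mR=4272/1649; mL+mR=48/17 → advance +1; mR−mL=3888/1649 → turn +1·90°
n=1: pose=(-1,-3,W); sL=16/5, sR=80/41; mL=256/205, mR=728/205; mL+mR=24/5 → advance +1; mR−mL=472/205 → turn +1·90°
n=2: pose=(-2,-3,S); sL=32/9, sR=160/37; mL=-256/333, mR=2032/333; mL+mR=16/3 → advance +1; mR−mL=2288/333 → turn +1·90°
n=3: pose=(-2,-4,E); sL=2, sR=40/13; mL=-14/13, mR=53/13; mL+mR=3 → advance +1; mR−mL=67/13 → turn +1·90°
n=4: pose=(-1,-4,N); sL=32/17, sR=160/97; mL=384/1649, mR=4272/1649; mL+mR=48/17 → advance +1; mR−mL=3888/1649 → turn +1·90°
n=5: pose=(-1,-3,W); sL=16/5, sR=80/41; mL=256/205, mR=728/205; mL+mR=24/5 → advance +1; mR−mL=472/205 → turn +1·90°
n=6: pose=(-2,-3,S); sL=32/9, sR=160/37; mL=-256/333, mR=2032/333; mL+mR=16/3 → advance +1; mR−mL=2288/333 → turn +1·90°

0 32/17 160/97 384/1649 4272/1649 -1 -4 N
1 16/5 80/41 256/205 728/205 -1 -3 W
2 32/9 160/37 -256/333 2032/333 -2 -3 S
3 2 40/13 -14/13 53/13 -2 -4 E
4 32/17 160/97 384/1649 4272/1649 -1 -4 N
5 16/5 80/41 256/205 728/205 -1 -3 W
6 32/9 160/37 -256/333 2032/333 -2 -3 S
final -2 -4 E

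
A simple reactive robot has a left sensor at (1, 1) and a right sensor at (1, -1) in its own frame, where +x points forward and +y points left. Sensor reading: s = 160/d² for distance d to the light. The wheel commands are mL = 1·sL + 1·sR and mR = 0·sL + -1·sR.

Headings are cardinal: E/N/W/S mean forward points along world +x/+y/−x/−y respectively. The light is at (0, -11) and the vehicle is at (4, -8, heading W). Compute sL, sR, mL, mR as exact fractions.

left sensor world pos  = (3, -9); dL² = 13
right sensor world pos = (3, -7); dR² = 25
sL = 160/13 = 160/13
sR = 160/25 = 32/5
mL = 1·sL + 1·sR = 1216/65
mR = 0·sL + -1·sR = -32/5

160/13 32/5 1216/65 -32/5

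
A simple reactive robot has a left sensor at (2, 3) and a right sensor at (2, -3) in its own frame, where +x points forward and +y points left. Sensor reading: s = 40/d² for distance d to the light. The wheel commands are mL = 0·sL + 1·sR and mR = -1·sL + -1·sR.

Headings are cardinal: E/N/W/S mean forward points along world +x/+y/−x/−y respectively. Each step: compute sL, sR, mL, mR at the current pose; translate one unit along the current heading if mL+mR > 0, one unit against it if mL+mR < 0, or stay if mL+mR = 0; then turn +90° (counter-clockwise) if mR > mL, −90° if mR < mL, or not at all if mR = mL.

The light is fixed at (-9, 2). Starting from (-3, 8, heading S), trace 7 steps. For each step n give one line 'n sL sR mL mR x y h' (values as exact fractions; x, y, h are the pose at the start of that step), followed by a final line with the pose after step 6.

n=0: pose=(-3,8,S); sL=40/97, sR=8/5; mL=8/5, mR=-976/485; mL+mR=-40/97 → advance -1; mR−mL=-1752/485 → turn -1·90°
n=1: pose=(-3,9,W); sL=5/4, sR=10/29; mL=10/29, mR=-185/116; mL+mR=-5/4 → advance -1; mR−mL=-225/116 → turn -1·90°
n=2: pose=(-2,9,N); sL=40/97, sR=40/181; mL=40/181, mR=-11120/17557; mL+mR=-40/97 → advance -1; mR−mL=-15000/17557 → turn -1·90°
n=3: pose=(-2,8,E); sL=20/81, sR=4/9; mL=4/9, mR=-56/81; mL+mR=-20/81 → advance -1; mR−mL=-92/81 → turn -1·90°
n=4: pose=(-3,8,S); sL=40/97, sR=8/5; mL=8/5, mR=-976/485; mL+mR=-40/97 → advance -1; mR−mL=-1752/485 → turn -1·90°
n=5: pose=(-3,9,W); sL=5/4, sR=10/29; mL=10/29, mR=-185/116; mL+mR=-5/4 → advance -1; mR−mL=-225/116 → turn -1·90°
n=6: pose=(-2,9,N); sL=40/97, sR=40/181; mL=40/181, mR=-11120/17557; mL+mR=-40/97 → advance -1; mR−mL=-15000/17557 → turn -1·90°

0 40/97 8/5 8/5 -976/485 -3 8 S
1 5/4 10/29 10/29 -185/116 -3 9 W
2 40/97 40/181 40/181 -11120/17557 -2 9 N
3 20/81 4/9 4/9 -56/81 -2 8 E
4 40/97 8/5 8/5 -976/485 -3 8 S
5 5/4 10/29 10/29 -185/116 -3 9 W
6 40/97 40/181 40/181 -11120/17557 -2 9 N
final -2 8 E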